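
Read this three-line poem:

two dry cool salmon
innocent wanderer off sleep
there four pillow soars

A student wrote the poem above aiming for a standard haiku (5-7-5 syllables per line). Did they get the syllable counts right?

Line 1: two (1), dry (1), cool (1), salmon (2) → 5 ✓
Line 2: innocent (3), wanderer (3), off (1), sleep (1) → 8 (expected 7)
Line 3: there (1), four (1), pillow (2), soars (1) → 5 ✓

No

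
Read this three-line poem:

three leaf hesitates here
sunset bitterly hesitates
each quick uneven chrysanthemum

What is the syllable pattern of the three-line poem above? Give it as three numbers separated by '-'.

Line 1: "three leaf hesitates here": 1+1+3+1 = 6
Line 2: "sunset bitterly hesitates": 2+3+3 = 8
Line 3: "each quick uneven chrysanthemum": 1+1+3+4 = 9

6-8-9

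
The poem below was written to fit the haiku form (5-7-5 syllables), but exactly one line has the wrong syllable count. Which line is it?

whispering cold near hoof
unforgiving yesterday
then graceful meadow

Line 1

Line 1: "whispering cold near hoof": 3+1+1+1 = 6 (expected 5)
Line 2: "unforgiving yesterday": 4+3 = 7 ✓
Line 3: "then graceful meadow": 1+2+2 = 5 ✓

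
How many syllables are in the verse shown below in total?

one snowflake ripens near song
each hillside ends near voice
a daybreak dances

18

Line 1: one (1), snowflake (2), ripens (2), near (1), song (1) → 7
Line 2: each (1), hillside (2), ends (1), near (1), voice (1) → 6
Line 3: a (1), daybreak (2), dances (2) → 5
Total: 7 + 6 + 5 = 18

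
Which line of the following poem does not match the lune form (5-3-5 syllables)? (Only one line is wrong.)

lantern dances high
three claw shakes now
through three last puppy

Line 1: "lantern dances high": 2+2+1 = 5 ✓
Line 2: "three claw shakes now": 1+1+1+1 = 4 (expected 3)
Line 3: "through three last puppy": 1+1+1+2 = 5 ✓

Line 2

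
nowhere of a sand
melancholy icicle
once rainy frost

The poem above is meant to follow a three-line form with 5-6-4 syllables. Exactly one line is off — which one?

The second line

Line 1: "nowhere of a sand": 2+1+1+1 = 5 ✓
Line 2: "melancholy icicle": 4+3 = 7 (expected 6)
Line 3: "once rainy frost": 1+2+1 = 4 ✓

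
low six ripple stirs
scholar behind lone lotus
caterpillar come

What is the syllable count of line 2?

Line 2: scholar (2), behind (2), lone (1), lotus (2) → 7

7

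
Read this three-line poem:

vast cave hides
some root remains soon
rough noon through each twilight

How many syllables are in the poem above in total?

14

Line 1: "vast cave hides": 1+1+1 = 3
Line 2: "some root remains soon": 1+1+2+1 = 5
Line 3: "rough noon through each twilight": 1+1+1+1+2 = 6
Total: 3 + 5 + 6 = 14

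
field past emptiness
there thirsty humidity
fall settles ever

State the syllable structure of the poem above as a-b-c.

Line 1: field (1), past (1), emptiness (3) → 5
Line 2: there (1), thirsty (2), humidity (4) → 7
Line 3: fall (1), settles (2), ever (2) → 5

5-7-5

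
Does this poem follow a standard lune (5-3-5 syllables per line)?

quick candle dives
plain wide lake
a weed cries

Line 1: quick(1) + candle(2) + dives(1) = 4 (expected 5)
Line 2: plain(1) + wide(1) + lake(1) = 3 ✓
Line 3: a(1) + weed(1) + cries(1) = 3 (expected 5)

No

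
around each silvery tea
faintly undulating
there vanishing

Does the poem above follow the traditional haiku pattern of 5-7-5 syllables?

Line 1: "around each silvery tea": 2+1+3+1 = 7 (expected 5)
Line 2: "faintly undulating": 2+4 = 6 (expected 7)
Line 3: "there vanishing": 1+3 = 4 (expected 5)

No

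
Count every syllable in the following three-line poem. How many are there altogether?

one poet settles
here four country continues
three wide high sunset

Line 1: "one poet settles": 1+2+2 = 5
Line 2: "here four country continues": 1+1+2+3 = 7
Line 3: "three wide high sunset": 1+1+1+2 = 5
Total: 5 + 7 + 5 = 17

17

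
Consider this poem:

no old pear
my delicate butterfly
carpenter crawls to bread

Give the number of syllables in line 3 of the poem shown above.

Line 3: "carpenter crawls to bread": 3+1+1+1 = 6

6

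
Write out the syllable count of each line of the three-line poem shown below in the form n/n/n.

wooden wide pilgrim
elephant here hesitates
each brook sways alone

5/7/5

Line 1: "wooden wide pilgrim": 2+1+2 = 5
Line 2: "elephant here hesitates": 3+1+3 = 7
Line 3: "each brook sways alone": 1+1+1+2 = 5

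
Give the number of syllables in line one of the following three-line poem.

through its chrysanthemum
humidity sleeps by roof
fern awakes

6

Line one: "through its chrysanthemum": 1+1+4 = 6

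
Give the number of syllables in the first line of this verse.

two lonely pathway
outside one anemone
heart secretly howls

5

The first line: "two lonely pathway": 1+2+2 = 5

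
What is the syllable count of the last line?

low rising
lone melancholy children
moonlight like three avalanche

7

The last line: "moonlight like three avalanche": 2+1+1+3 = 7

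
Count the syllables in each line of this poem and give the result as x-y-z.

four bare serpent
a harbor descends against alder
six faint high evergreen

Line 1: "four bare serpent": 1+1+2 = 4
Line 2: "a harbor descends against alder": 1+2+2+2+2 = 9
Line 3: "six faint high evergreen": 1+1+1+3 = 6

4-9-6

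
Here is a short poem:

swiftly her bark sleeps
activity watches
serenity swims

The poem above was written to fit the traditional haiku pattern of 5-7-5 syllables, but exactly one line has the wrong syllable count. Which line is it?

Line 2

Line 1: "swiftly her bark sleeps": 2+1+1+1 = 5 ✓
Line 2: "activity watches": 4+2 = 6 (expected 7)
Line 3: "serenity swims": 4+1 = 5 ✓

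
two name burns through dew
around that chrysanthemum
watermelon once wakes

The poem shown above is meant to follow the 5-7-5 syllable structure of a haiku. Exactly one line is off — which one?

Line 1: two(1) + name(1) + burns(1) + through(1) + dew(1) = 5 ✓
Line 2: around(2) + that(1) + chrysanthemum(4) = 7 ✓
Line 3: watermelon(4) + once(1) + wakes(1) = 6 (expected 5)

Line 3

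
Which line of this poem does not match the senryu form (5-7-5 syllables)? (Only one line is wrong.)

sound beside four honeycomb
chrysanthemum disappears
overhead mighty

Line 1: "sound beside four honeycomb": 1+2+1+3 = 7 (expected 5)
Line 2: "chrysanthemum disappears": 4+3 = 7 ✓
Line 3: "overhead mighty": 3+2 = 5 ✓

The first line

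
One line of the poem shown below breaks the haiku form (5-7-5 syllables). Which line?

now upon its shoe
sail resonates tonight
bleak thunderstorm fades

Line 2

Line 1: now(1) + upon(2) + its(1) + shoe(1) = 5 ✓
Line 2: sail(1) + resonates(3) + tonight(2) = 6 (expected 7)
Line 3: bleak(1) + thunderstorm(3) + fades(1) = 5 ✓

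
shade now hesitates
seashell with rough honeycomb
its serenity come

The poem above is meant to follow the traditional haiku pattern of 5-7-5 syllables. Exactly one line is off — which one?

Line 1: shade (1), now (1), hesitates (3) → 5 ✓
Line 2: seashell (2), with (1), rough (1), honeycomb (3) → 7 ✓
Line 3: its (1), serenity (4), come (1) → 6 (expected 5)

Line 3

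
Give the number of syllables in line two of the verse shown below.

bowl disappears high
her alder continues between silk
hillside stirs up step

9

Line two: her(1) + alder(2) + continues(3) + between(2) + silk(1) = 9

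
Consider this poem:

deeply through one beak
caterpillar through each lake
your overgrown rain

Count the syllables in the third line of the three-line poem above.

5

The third line: your (1), overgrown (3), rain (1) → 5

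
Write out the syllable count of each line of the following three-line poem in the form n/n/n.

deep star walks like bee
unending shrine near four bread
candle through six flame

5/7/5

Line 1: deep (1), star (1), walks (1), like (1), bee (1) → 5
Line 2: unending (3), shrine (1), near (1), four (1), bread (1) → 7
Line 3: candle (2), through (1), six (1), flame (1) → 5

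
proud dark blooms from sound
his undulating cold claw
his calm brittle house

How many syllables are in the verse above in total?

Line 1: proud(1) + dark(1) + blooms(1) + from(1) + sound(1) = 5
Line 2: his(1) + undulating(4) + cold(1) + claw(1) = 7
Line 3: his(1) + calm(1) + brittle(2) + house(1) = 5
Total: 5 + 7 + 5 = 17

17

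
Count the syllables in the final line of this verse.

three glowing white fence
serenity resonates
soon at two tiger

The final line: soon (1), at (1), two (1), tiger (2) → 5

5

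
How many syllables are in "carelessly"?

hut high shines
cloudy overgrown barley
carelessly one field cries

"carelessly" has 3 syllables.

3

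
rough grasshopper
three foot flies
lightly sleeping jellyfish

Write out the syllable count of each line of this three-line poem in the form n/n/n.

Line 1: "rough grasshopper": 1+3 = 4
Line 2: "three foot flies": 1+1+1 = 3
Line 3: "lightly sleeping jellyfish": 2+2+3 = 7

4/3/7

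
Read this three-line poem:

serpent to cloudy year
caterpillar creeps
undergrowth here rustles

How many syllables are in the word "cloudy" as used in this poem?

2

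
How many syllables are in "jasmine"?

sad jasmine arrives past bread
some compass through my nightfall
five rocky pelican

"jasmine" has 2 syllables.

2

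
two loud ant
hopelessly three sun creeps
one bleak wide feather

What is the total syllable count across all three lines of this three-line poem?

Line 1: two(1) + loud(1) + ant(1) = 3
Line 2: hopelessly(3) + three(1) + sun(1) + creeps(1) = 6
Line 3: one(1) + bleak(1) + wide(1) + feather(2) = 5
Total: 3 + 6 + 5 = 14

14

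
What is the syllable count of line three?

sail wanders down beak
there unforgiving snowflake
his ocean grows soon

5

Line three: his (1), ocean (2), grows (1), soon (1) → 5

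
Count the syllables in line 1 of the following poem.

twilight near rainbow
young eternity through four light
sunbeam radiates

5

Line 1: twilight(2) + near(1) + rainbow(2) = 5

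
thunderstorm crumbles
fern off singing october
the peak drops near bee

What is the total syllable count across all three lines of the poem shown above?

Line 1: thunderstorm (3), crumbles (2) → 5
Line 2: fern (1), off (1), singing (2), october (3) → 7
Line 3: the (1), peak (1), drops (1), near (1), bee (1) → 5
Total: 5 + 7 + 5 = 17

17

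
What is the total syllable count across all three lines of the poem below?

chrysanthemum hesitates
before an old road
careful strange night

16

Line 1: "chrysanthemum hesitates": 4+3 = 7
Line 2: "before an old road": 2+1+1+1 = 5
Line 3: "careful strange night": 2+1+1 = 4
Total: 7 + 5 + 4 = 16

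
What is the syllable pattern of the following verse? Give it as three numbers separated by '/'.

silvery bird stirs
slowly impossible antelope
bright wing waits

Line 1: silvery (3), bird (1), stirs (1) → 5
Line 2: slowly (2), impossible (4), antelope (3) → 9
Line 3: bright (1), wing (1), waits (1) → 3

5/9/3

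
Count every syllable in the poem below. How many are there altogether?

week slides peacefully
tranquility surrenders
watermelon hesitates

19

Line 1: week (1), slides (1), peacefully (3) → 5
Line 2: tranquility (4), surrenders (3) → 7
Line 3: watermelon (4), hesitates (3) → 7
Total: 5 + 7 + 7 = 19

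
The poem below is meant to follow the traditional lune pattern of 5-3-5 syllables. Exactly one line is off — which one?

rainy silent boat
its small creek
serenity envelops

Line 1: rainy(2) + silent(2) + boat(1) = 5 ✓
Line 2: its(1) + small(1) + creek(1) = 3 ✓
Line 3: serenity(4) + envelops(3) = 7 (expected 5)

Line 3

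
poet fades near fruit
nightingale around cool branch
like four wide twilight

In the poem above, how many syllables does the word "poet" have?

"poet" has 2 syllables.

2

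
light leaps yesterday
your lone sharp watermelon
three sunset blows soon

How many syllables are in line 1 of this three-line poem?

5

Line 1: "light leaps yesterday": 1+1+3 = 5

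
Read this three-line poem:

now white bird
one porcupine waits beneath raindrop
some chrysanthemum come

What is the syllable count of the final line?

6

The final line: some (1), chrysanthemum (4), come (1) → 6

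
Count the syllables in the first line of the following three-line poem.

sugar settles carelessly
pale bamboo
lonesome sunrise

The first line: "sugar settles carelessly": 2+2+3 = 7

7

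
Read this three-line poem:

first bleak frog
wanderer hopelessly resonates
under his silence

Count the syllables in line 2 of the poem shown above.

9

Line 2: wanderer(3) + hopelessly(3) + resonates(3) = 9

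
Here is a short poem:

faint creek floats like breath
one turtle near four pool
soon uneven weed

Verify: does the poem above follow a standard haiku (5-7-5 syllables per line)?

Line 1: faint (1), creek (1), floats (1), like (1), breath (1) → 5 ✓
Line 2: one (1), turtle (2), near (1), four (1), pool (1) → 6 (expected 7)
Line 3: soon (1), uneven (3), weed (1) → 5 ✓

No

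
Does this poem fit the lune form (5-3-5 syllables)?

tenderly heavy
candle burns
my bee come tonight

Yes

Line 1: "tenderly heavy": 3+2 = 5 ✓
Line 2: "candle burns": 2+1 = 3 ✓
Line 3: "my bee come tonight": 1+1+1+2 = 5 ✓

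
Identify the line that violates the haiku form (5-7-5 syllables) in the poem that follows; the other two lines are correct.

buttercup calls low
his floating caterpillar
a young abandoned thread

Line 1: buttercup (3), calls (1), low (1) → 5 ✓
Line 2: his (1), floating (2), caterpillar (4) → 7 ✓
Line 3: a (1), young (1), abandoned (3), thread (1) → 6 (expected 5)

Line 3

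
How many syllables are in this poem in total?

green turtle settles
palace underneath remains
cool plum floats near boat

17

Line 1: green (1), turtle (2), settles (2) → 5
Line 2: palace (2), underneath (3), remains (2) → 7
Line 3: cool (1), plum (1), floats (1), near (1), boat (1) → 5
Total: 5 + 7 + 5 = 17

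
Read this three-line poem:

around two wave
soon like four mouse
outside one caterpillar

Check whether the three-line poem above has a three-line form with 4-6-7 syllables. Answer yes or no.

Line 1: "around two wave": 2+1+1 = 4 ✓
Line 2: "soon like four mouse": 1+1+1+1 = 4 (expected 6)
Line 3: "outside one caterpillar": 2+1+4 = 7 ✓

No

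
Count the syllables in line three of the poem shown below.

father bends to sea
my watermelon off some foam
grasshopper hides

4

Line three: grasshopper(3) + hides(1) = 4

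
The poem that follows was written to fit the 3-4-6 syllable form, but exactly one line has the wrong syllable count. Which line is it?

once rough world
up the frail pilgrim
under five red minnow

The second line

Line 1: "once rough world": 1+1+1 = 3 ✓
Line 2: "up the frail pilgrim": 1+1+1+2 = 5 (expected 4)
Line 3: "under five red minnow": 2+1+1+2 = 6 ✓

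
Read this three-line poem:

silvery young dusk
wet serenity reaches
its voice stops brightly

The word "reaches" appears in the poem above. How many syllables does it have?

"reaches" has 2 syllables.

2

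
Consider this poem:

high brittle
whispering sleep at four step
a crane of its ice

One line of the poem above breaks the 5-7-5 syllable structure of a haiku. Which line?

Line 1: high(1) + brittle(2) = 3 (expected 5)
Line 2: whispering(3) + sleep(1) + at(1) + four(1) + step(1) = 7 ✓
Line 3: a(1) + crane(1) + of(1) + its(1) + ice(1) = 5 ✓

Line 1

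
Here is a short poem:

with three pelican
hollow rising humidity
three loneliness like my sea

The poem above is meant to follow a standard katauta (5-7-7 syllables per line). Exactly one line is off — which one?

The second line

Line 1: "with three pelican": 1+1+3 = 5 ✓
Line 2: "hollow rising humidity": 2+2+4 = 8 (expected 7)
Line 3: "three loneliness like my sea": 1+3+1+1+1 = 7 ✓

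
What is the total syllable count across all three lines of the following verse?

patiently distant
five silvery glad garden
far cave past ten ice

Line 1: patiently(3) + distant(2) = 5
Line 2: five(1) + silvery(3) + glad(1) + garden(2) = 7
Line 3: far(1) + cave(1) + past(1) + ten(1) + ice(1) = 5
Total: 5 + 7 + 5 = 17

17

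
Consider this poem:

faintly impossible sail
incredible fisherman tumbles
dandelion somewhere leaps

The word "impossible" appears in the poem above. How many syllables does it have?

4

"impossible" has 4 syllables.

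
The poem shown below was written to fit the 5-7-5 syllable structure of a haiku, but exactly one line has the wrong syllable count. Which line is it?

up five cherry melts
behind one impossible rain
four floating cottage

Line 1: up(1) + five(1) + cherry(2) + melts(1) = 5 ✓
Line 2: behind(2) + one(1) + impossible(4) + rain(1) = 8 (expected 7)
Line 3: four(1) + floating(2) + cottage(2) = 5 ✓

Line 2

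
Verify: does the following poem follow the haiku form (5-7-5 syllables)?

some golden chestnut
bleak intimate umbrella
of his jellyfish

Yes

Line 1: some (1), golden (2), chestnut (2) → 5 ✓
Line 2: bleak (1), intimate (3), umbrella (3) → 7 ✓
Line 3: of (1), his (1), jellyfish (3) → 5 ✓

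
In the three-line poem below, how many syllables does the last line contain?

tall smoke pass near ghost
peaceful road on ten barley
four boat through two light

5

The last line: four(1) + boat(1) + through(1) + two(1) + light(1) = 5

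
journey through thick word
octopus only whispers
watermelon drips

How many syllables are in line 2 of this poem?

Line 2: octopus (3), only (2), whispers (2) → 7

7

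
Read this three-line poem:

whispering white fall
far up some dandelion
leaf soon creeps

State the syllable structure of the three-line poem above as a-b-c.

5-7-3

Line 1: whispering (3), white (1), fall (1) → 5
Line 2: far (1), up (1), some (1), dandelion (4) → 7
Line 3: leaf (1), soon (1), creeps (1) → 3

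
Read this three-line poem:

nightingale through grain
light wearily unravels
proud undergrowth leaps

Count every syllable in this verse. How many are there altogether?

17

Line 1: "nightingale through grain": 3+1+1 = 5
Line 2: "light wearily unravels": 1+3+3 = 7
Line 3: "proud undergrowth leaps": 1+3+1 = 5
Total: 5 + 7 + 5 = 17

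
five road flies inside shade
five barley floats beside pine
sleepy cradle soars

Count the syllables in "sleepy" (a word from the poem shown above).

2

"sleepy" has 2 syllables.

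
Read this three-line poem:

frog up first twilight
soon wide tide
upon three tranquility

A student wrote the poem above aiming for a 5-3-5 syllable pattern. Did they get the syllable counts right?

Line 1: "frog up first twilight": 1+1+1+2 = 5 ✓
Line 2: "soon wide tide": 1+1+1 = 3 ✓
Line 3: "upon three tranquility": 2+1+4 = 7 (expected 5)

No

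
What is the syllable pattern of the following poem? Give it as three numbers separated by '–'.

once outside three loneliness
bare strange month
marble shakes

7–3–3

Line 1: once(1) + outside(2) + three(1) + loneliness(3) = 7
Line 2: bare(1) + strange(1) + month(1) = 3
Line 3: marble(2) + shakes(1) = 3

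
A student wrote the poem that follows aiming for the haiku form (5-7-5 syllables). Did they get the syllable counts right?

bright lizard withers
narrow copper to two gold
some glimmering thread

Line 1: bright (1), lizard (2), withers (2) → 5 ✓
Line 2: narrow (2), copper (2), to (1), two (1), gold (1) → 7 ✓
Line 3: some (1), glimmering (3), thread (1) → 5 ✓

Yes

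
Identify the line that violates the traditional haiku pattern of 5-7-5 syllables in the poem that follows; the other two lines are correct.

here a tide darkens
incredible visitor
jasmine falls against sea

Line 1: here(1) + a(1) + tide(1) + darkens(2) = 5 ✓
Line 2: incredible(4) + visitor(3) = 7 ✓
Line 3: jasmine(2) + falls(1) + against(2) + sea(1) = 6 (expected 5)

The third line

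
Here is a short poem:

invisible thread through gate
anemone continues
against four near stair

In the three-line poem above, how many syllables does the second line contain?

7

The second line: "anemone continues": 4+3 = 7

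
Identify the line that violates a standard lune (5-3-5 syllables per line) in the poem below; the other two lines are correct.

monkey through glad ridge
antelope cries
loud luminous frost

Line 2

Line 1: monkey(2) + through(1) + glad(1) + ridge(1) = 5 ✓
Line 2: antelope(3) + cries(1) = 4 (expected 3)
Line 3: loud(1) + luminous(3) + frost(1) = 5 ✓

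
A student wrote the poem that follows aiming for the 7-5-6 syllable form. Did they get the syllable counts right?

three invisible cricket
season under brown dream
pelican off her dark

No

Line 1: "three invisible cricket": 1+4+2 = 7 ✓
Line 2: "season under brown dream": 2+2+1+1 = 6 (expected 5)
Line 3: "pelican off her dark": 3+1+1+1 = 6 ✓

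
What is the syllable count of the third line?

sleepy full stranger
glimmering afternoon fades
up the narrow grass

The third line: "up the narrow grass": 1+1+2+1 = 5

5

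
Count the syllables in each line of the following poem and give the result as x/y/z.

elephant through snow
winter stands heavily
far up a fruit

Line 1: "elephant through snow": 3+1+1 = 5
Line 2: "winter stands heavily": 2+1+3 = 6
Line 3: "far up a fruit": 1+1+1+1 = 4

5/6/4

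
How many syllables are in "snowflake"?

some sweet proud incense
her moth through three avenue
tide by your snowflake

2

"snowflake" has 2 syllables.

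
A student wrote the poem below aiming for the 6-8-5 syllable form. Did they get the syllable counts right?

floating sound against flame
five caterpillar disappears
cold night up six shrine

Line 1: floating(2) + sound(1) + against(2) + flame(1) = 6 ✓
Line 2: five(1) + caterpillar(4) + disappears(3) = 8 ✓
Line 3: cold(1) + night(1) + up(1) + six(1) + shrine(1) = 5 ✓

Yes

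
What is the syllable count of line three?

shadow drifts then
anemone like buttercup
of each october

Line three: of(1) + each(1) + october(3) = 5

5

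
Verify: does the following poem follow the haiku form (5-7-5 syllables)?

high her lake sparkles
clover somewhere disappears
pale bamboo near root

Line 1: high(1) + her(1) + lake(1) + sparkles(2) = 5 ✓
Line 2: clover(2) + somewhere(2) + disappears(3) = 7 ✓
Line 3: pale(1) + bamboo(2) + near(1) + root(1) = 5 ✓

Yes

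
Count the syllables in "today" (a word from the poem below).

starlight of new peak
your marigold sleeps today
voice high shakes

2

"today" has 2 syllables.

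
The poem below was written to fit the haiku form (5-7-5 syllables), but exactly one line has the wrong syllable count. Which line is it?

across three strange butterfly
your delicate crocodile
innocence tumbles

Line 1

Line 1: across (2), three (1), strange (1), butterfly (3) → 7 (expected 5)
Line 2: your (1), delicate (3), crocodile (3) → 7 ✓
Line 3: innocence (3), tumbles (2) → 5 ✓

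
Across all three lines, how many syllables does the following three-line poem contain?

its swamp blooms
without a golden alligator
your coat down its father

18

Line 1: "its swamp blooms": 1+1+1 = 3
Line 2: "without a golden alligator": 2+1+2+4 = 9
Line 3: "your coat down its father": 1+1+1+1+2 = 6
Total: 3 + 9 + 6 = 18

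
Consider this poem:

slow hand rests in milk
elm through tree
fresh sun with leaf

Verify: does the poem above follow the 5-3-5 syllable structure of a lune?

No

Line 1: slow(1) + hand(1) + rests(1) + in(1) + milk(1) = 5 ✓
Line 2: elm(1) + through(1) + tree(1) = 3 ✓
Line 3: fresh(1) + sun(1) + with(1) + leaf(1) = 4 (expected 5)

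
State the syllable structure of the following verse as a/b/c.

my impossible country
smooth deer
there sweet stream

Line 1: my(1) + impossible(4) + country(2) = 7
Line 2: smooth(1) + deer(1) = 2
Line 3: there(1) + sweet(1) + stream(1) = 3

7/2/3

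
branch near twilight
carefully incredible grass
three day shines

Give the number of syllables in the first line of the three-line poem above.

4

The first line: branch(1) + near(1) + twilight(2) = 4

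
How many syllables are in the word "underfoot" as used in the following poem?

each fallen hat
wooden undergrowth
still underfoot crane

"underfoot" has 3 syllables.

3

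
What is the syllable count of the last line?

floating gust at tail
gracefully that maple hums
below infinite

The last line: below (2), infinite (3) → 5

5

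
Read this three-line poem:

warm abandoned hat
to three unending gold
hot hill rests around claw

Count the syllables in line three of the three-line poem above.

Line three: hot(1) + hill(1) + rests(1) + around(2) + claw(1) = 6

6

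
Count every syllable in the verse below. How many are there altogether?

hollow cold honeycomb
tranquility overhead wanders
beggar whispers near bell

Line 1: "hollow cold honeycomb": 2+1+3 = 6
Line 2: "tranquility overhead wanders": 4+3+2 = 9
Line 3: "beggar whispers near bell": 2+2+1+1 = 6
Total: 6 + 9 + 6 = 21

21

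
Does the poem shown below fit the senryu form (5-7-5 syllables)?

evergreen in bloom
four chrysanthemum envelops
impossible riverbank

No

Line 1: "evergreen in bloom": 3+1+1 = 5 ✓
Line 2: "four chrysanthemum envelops": 1+4+3 = 8 (expected 7)
Line 3: "impossible riverbank": 4+3 = 7 (expected 5)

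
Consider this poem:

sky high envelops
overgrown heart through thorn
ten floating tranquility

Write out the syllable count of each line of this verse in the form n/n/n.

Line 1: sky (1), high (1), envelops (3) → 5
Line 2: overgrown (3), heart (1), through (1), thorn (1) → 6
Line 3: ten (1), floating (2), tranquility (4) → 7

5/6/7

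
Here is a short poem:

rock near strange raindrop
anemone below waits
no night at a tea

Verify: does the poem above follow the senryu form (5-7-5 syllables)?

Yes

Line 1: "rock near strange raindrop": 1+1+1+2 = 5 ✓
Line 2: "anemone below waits": 4+2+1 = 7 ✓
Line 3: "no night at a tea": 1+1+1+1+1 = 5 ✓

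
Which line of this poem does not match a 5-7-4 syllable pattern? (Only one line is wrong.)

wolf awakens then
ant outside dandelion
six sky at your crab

Line 3

Line 1: "wolf awakens then": 1+3+1 = 5 ✓
Line 2: "ant outside dandelion": 1+2+4 = 7 ✓
Line 3: "six sky at your crab": 1+1+1+1+1 = 5 (expected 4)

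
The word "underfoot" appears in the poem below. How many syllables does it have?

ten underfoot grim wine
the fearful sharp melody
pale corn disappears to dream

"underfoot" has 3 syllables.

3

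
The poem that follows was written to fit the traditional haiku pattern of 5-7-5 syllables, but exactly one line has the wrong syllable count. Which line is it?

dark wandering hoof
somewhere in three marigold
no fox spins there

Line 1: dark(1) + wandering(3) + hoof(1) = 5 ✓
Line 2: somewhere(2) + in(1) + three(1) + marigold(3) = 7 ✓
Line 3: no(1) + fox(1) + spins(1) + there(1) = 4 (expected 5)

Line 3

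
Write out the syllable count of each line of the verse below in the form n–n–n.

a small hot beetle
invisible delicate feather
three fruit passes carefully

5–9–7

Line 1: a(1) + small(1) + hot(1) + beetle(2) = 5
Line 2: invisible(4) + delicate(3) + feather(2) = 9
Line 3: three(1) + fruit(1) + passes(2) + carefully(3) = 7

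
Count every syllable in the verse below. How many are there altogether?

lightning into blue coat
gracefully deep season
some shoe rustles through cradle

Line 1: lightning (2), into (2), blue (1), coat (1) → 6
Line 2: gracefully (3), deep (1), season (2) → 6
Line 3: some (1), shoe (1), rustles (2), through (1), cradle (2) → 7
Total: 6 + 6 + 7 = 19

19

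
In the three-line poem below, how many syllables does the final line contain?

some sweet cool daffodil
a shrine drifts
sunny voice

3

The final line: sunny (2), voice (1) → 3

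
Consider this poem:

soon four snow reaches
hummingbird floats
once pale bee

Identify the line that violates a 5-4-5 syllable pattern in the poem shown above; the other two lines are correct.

Line 1: soon (1), four (1), snow (1), reaches (2) → 5 ✓
Line 2: hummingbird (3), floats (1) → 4 ✓
Line 3: once (1), pale (1), bee (1) → 3 (expected 5)

The third line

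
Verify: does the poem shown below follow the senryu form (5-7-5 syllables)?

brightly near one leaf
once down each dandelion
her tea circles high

Yes

Line 1: brightly(2) + near(1) + one(1) + leaf(1) = 5 ✓
Line 2: once(1) + down(1) + each(1) + dandelion(4) = 7 ✓
Line 3: her(1) + tea(1) + circles(2) + high(1) = 5 ✓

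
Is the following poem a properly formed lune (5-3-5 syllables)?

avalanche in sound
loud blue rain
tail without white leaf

Line 1: avalanche(3) + in(1) + sound(1) = 5 ✓
Line 2: loud(1) + blue(1) + rain(1) = 3 ✓
Line 3: tail(1) + without(2) + white(1) + leaf(1) = 5 ✓

Yes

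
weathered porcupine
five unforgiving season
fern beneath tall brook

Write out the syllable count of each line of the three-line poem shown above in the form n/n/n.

Line 1: "weathered porcupine": 2+3 = 5
Line 2: "five unforgiving season": 1+4+2 = 7
Line 3: "fern beneath tall brook": 1+2+1+1 = 5

5/7/5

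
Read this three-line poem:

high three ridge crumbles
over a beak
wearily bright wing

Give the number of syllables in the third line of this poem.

5

The third line: wearily (3), bright (1), wing (1) → 5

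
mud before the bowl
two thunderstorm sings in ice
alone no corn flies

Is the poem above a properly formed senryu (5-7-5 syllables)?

Yes

Line 1: "mud before the bowl": 1+2+1+1 = 5 ✓
Line 2: "two thunderstorm sings in ice": 1+3+1+1+1 = 7 ✓
Line 3: "alone no corn flies": 2+1+1+1 = 5 ✓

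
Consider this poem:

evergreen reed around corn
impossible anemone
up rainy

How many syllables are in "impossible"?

4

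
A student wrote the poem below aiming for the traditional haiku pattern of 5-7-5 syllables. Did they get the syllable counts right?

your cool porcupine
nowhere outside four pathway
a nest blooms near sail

Line 1: your (1), cool (1), porcupine (3) → 5 ✓
Line 2: nowhere (2), outside (2), four (1), pathway (2) → 7 ✓
Line 3: a (1), nest (1), blooms (1), near (1), sail (1) → 5 ✓

Yes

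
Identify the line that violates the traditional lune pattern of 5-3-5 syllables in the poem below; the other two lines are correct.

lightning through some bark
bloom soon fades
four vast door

Line 1: lightning(2) + through(1) + some(1) + bark(1) = 5 ✓
Line 2: bloom(1) + soon(1) + fades(1) = 3 ✓
Line 3: four(1) + vast(1) + door(1) = 3 (expected 5)

The third line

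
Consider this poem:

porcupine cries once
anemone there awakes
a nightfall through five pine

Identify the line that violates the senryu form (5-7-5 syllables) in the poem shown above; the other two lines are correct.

The third line

Line 1: "porcupine cries once": 3+1+1 = 5 ✓
Line 2: "anemone there awakes": 4+1+2 = 7 ✓
Line 3: "a nightfall through five pine": 1+2+1+1+1 = 6 (expected 5)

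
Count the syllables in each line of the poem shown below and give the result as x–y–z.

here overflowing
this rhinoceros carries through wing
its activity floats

5–9–6

Line 1: "here overflowing": 1+4 = 5
Line 2: "this rhinoceros carries through wing": 1+4+2+1+1 = 9
Line 3: "its activity floats": 1+4+1 = 6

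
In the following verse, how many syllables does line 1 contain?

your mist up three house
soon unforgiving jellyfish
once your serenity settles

Line 1: your (1), mist (1), up (1), three (1), house (1) → 5

5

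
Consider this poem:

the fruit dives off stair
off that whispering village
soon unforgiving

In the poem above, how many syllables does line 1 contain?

5

Line 1: "the fruit dives off stair": 1+1+1+1+1 = 5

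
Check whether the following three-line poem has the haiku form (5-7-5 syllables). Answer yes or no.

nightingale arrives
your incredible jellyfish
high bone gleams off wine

Line 1: nightingale (3), arrives (2) → 5 ✓
Line 2: your (1), incredible (4), jellyfish (3) → 8 (expected 7)
Line 3: high (1), bone (1), gleams (1), off (1), wine (1) → 5 ✓

No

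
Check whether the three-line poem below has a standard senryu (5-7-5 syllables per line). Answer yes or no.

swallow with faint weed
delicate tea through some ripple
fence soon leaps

Line 1: swallow (2), with (1), faint (1), weed (1) → 5 ✓
Line 2: delicate (3), tea (1), through (1), some (1), ripple (2) → 8 (expected 7)
Line 3: fence (1), soon (1), leaps (1) → 3 (expected 5)

No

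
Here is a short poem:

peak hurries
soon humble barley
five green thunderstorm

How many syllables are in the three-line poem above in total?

Line 1: peak(1) + hurries(2) = 3
Line 2: soon(1) + humble(2) + barley(2) = 5
Line 3: five(1) + green(1) + thunderstorm(3) = 5
Total: 3 + 5 + 5 = 13

13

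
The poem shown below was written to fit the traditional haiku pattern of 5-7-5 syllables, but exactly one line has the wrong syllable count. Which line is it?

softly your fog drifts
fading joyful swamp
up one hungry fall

The second line

Line 1: softly (2), your (1), fog (1), drifts (1) → 5 ✓
Line 2: fading (2), joyful (2), swamp (1) → 5 (expected 7)
Line 3: up (1), one (1), hungry (2), fall (1) → 5 ✓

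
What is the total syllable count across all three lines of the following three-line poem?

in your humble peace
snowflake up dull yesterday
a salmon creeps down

17

Line 1: in(1) + your(1) + humble(2) + peace(1) = 5
Line 2: snowflake(2) + up(1) + dull(1) + yesterday(3) = 7
Line 3: a(1) + salmon(2) + creeps(1) + down(1) = 5
Total: 5 + 7 + 5 = 17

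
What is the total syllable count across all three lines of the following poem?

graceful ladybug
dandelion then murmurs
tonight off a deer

17

Line 1: "graceful ladybug": 2+3 = 5
Line 2: "dandelion then murmurs": 4+1+2 = 7
Line 3: "tonight off a deer": 2+1+1+1 = 5
Total: 5 + 7 + 5 = 17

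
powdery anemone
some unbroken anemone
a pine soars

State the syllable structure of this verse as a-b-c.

7-8-3

Line 1: powdery(3) + anemone(4) = 7
Line 2: some(1) + unbroken(3) + anemone(4) = 8
Line 3: a(1) + pine(1) + soars(1) = 3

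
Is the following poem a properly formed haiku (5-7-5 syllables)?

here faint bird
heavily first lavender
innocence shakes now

Line 1: here(1) + faint(1) + bird(1) = 3 (expected 5)
Line 2: heavily(3) + first(1) + lavender(3) = 7 ✓
Line 3: innocence(3) + shakes(1) + now(1) = 5 ✓

No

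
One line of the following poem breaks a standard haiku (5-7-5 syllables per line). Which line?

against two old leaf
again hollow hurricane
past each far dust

The third line

Line 1: "against two old leaf": 2+1+1+1 = 5 ✓
Line 2: "again hollow hurricane": 2+2+3 = 7 ✓
Line 3: "past each far dust": 1+1+1+1 = 4 (expected 5)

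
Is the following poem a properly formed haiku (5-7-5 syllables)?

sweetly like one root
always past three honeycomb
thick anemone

Line 1: sweetly (2), like (1), one (1), root (1) → 5 ✓
Line 2: always (2), past (1), three (1), honeycomb (3) → 7 ✓
Line 3: thick (1), anemone (4) → 5 ✓

Yes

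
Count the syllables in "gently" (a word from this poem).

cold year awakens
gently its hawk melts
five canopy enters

2

"gently" has 2 syllables.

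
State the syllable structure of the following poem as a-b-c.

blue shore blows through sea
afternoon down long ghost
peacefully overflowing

Line 1: blue(1) + shore(1) + blows(1) + through(1) + sea(1) = 5
Line 2: afternoon(3) + down(1) + long(1) + ghost(1) = 6
Line 3: peacefully(3) + overflowing(4) = 7

5-6-7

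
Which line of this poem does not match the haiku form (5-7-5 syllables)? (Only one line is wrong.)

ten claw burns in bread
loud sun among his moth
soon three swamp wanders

Line 2

Line 1: ten (1), claw (1), burns (1), in (1), bread (1) → 5 ✓
Line 2: loud (1), sun (1), among (2), his (1), moth (1) → 6 (expected 7)
Line 3: soon (1), three (1), swamp (1), wanders (2) → 5 ✓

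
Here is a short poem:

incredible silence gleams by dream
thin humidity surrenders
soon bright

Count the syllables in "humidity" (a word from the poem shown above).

4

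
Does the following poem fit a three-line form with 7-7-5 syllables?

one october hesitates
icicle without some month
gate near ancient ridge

Yes

Line 1: one (1), october (3), hesitates (3) → 7 ✓
Line 2: icicle (3), without (2), some (1), month (1) → 7 ✓
Line 3: gate (1), near (1), ancient (2), ridge (1) → 5 ✓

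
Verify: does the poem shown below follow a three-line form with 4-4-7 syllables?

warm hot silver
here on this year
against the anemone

Line 1: warm (1), hot (1), silver (2) → 4 ✓
Line 2: here (1), on (1), this (1), year (1) → 4 ✓
Line 3: against (2), the (1), anemone (4) → 7 ✓

Yes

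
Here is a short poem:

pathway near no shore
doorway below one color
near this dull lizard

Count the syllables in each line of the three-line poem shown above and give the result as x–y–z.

Line 1: pathway (2), near (1), no (1), shore (1) → 5
Line 2: doorway (2), below (2), one (1), color (2) → 7
Line 3: near (1), this (1), dull (1), lizard (2) → 5

5–7–5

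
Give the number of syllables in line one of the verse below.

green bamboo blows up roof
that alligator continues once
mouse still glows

6

Line one: green (1), bamboo (2), blows (1), up (1), roof (1) → 6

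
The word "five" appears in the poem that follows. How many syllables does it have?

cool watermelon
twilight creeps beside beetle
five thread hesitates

1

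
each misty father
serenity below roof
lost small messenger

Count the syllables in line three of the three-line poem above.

5

Line three: lost (1), small (1), messenger (3) → 5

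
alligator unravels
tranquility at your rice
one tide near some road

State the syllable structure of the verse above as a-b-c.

7-7-5

Line 1: alligator(4) + unravels(3) = 7
Line 2: tranquility(4) + at(1) + your(1) + rice(1) = 7
Line 3: one(1) + tide(1) + near(1) + some(1) + road(1) = 5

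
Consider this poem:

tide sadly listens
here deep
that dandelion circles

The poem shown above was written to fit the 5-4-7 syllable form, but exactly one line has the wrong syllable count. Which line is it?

The second line

Line 1: tide (1), sadly (2), listens (2) → 5 ✓
Line 2: here (1), deep (1) → 2 (expected 4)
Line 3: that (1), dandelion (4), circles (2) → 7 ✓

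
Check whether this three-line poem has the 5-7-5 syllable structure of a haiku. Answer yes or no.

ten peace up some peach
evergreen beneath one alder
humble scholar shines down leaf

No

Line 1: ten (1), peace (1), up (1), some (1), peach (1) → 5 ✓
Line 2: evergreen (3), beneath (2), one (1), alder (2) → 8 (expected 7)
Line 3: humble (2), scholar (2), shines (1), down (1), leaf (1) → 7 (expected 5)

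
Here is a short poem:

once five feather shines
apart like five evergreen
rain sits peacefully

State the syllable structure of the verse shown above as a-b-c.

5-7-5

Line 1: "once five feather shines": 1+1+2+1 = 5
Line 2: "apart like five evergreen": 2+1+1+3 = 7
Line 3: "rain sits peacefully": 1+1+3 = 5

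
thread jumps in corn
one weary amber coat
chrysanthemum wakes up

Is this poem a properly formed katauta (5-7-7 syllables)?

No

Line 1: thread(1) + jumps(1) + in(1) + corn(1) = 4 (expected 5)
Line 2: one(1) + weary(2) + amber(2) + coat(1) = 6 (expected 7)
Line 3: chrysanthemum(4) + wakes(1) + up(1) = 6 (expected 7)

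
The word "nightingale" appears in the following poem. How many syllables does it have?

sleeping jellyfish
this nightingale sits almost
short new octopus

"nightingale" has 3 syllables.

3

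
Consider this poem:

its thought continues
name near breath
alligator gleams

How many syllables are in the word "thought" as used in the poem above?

"thought" has 1 syllable.

1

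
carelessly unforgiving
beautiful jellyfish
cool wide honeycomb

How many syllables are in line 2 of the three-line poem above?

Line 2: beautiful(3) + jellyfish(3) = 6

6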